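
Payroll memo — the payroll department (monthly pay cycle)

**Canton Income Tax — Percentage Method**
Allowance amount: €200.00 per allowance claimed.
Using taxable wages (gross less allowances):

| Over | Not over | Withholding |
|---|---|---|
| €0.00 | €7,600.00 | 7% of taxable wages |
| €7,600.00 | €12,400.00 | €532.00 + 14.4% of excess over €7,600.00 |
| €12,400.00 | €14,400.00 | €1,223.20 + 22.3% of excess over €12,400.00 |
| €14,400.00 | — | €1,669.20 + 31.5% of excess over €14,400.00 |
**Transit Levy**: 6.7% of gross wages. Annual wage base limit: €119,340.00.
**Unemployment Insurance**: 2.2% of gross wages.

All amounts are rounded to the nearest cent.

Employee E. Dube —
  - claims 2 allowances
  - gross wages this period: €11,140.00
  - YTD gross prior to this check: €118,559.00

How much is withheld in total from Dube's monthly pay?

€1,281.57

Canton Income Tax: taxable = €11,140.00 − 2×€200.00 = €10,740.00
  €532.00 + 14.4% × (€10,740.00 − €7,600.00) = €532.00 + 14.4% × €3,140.00 = €984.16
Transit Levy: cap €119,340.00 − YTD €118,559.00 = €781.00 subject; 6.7% × €781.00 = €52.33
Unemployment Insurance: 2.2% × €11,140.00 = €245.08
Total: €984.16 + €52.33 + €245.08 = €1,281.57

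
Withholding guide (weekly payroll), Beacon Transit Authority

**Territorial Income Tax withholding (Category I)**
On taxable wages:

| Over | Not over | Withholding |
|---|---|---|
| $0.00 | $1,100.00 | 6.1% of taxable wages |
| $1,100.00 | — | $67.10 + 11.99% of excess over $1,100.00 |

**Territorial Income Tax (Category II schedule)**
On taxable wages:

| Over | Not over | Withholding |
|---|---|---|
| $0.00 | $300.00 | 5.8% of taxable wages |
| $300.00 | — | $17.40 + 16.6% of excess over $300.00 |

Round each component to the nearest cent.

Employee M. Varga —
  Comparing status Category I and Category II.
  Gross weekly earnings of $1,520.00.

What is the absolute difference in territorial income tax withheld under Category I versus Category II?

$102.46

Territorial Income Tax (Category I): taxable = $1,520.00
  $67.10 + 11.99% × ($1,520.00 − $1,100.00) = $67.10 + 11.99% × $420.00 = $117.46
Territorial Income Tax (Category II): taxable = $1,520.00
  $17.40 + 16.6% × ($1,520.00 − $300.00) = $17.40 + 16.6% × $1,220.00 = $219.92
Difference: |$117.46 − $219.92| = $102.46 (higher under Category II)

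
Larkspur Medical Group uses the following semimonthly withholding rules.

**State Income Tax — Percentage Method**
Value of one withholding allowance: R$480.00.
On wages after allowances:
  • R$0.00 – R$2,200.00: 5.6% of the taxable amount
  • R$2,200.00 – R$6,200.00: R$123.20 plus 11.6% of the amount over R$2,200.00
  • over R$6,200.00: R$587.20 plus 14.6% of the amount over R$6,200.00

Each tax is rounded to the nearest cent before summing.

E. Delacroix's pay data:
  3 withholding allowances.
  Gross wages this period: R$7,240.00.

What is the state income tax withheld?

State Income Tax: taxable = R$7,240.00 − 3×R$480.00 = R$5,800.00
  R$123.20 + 11.6% × (R$5,800.00 − R$2,200.00) = R$123.20 + 11.6% × R$3,600.00 = R$540.80

R$540.80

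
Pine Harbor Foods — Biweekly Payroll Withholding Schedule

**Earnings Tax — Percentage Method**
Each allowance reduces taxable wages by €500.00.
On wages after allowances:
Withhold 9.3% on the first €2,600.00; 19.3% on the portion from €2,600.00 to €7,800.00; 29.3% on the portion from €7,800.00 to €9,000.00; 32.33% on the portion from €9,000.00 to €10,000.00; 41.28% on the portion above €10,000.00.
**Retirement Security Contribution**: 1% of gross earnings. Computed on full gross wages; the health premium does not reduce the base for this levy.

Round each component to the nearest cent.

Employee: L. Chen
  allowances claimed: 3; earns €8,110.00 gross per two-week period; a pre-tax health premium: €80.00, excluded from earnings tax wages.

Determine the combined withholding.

Earnings Tax: taxable = €8,110.00 − €80.00 − 3×€500.00 = €6,530.00
  €241.80 + 19.3% × (€6,530.00 − €2,600.00) = €241.80 + 19.3% × €3,930.00 = €1,000.29
Retirement Security Contribution: 1% × €8,110.00 = €81.10
Total: €1,000.29 + €81.10 = €1,081.39

€1,081.39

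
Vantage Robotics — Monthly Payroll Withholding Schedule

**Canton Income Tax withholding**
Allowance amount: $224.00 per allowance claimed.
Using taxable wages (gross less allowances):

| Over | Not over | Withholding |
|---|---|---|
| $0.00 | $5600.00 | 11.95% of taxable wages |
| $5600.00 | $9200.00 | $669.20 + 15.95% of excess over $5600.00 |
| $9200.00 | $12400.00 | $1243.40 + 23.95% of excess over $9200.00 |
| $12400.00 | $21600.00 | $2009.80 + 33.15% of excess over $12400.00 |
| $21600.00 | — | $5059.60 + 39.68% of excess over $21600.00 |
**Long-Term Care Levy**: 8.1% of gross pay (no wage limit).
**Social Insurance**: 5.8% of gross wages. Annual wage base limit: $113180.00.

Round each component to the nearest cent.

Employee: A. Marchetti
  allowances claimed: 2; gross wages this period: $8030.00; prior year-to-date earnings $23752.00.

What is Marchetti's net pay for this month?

Canton Income Tax: taxable = $8030.00 − 2×$224.00 = $7582.00
  $669.20 + 15.95% × ($7582.00 − $5600.00) = $669.20 + 15.95% × $1982.00 = $985.33
Long-Term Care Levy: 8.1% × $8030.00 = $650.43
Social Insurance: 5.8% × $8030.00 = $465.74
Total withheld: $985.33 + $650.43 + $465.74 = $2101.50
Net pay: $8030.00 − $2101.50 = $5928.50

$5928.50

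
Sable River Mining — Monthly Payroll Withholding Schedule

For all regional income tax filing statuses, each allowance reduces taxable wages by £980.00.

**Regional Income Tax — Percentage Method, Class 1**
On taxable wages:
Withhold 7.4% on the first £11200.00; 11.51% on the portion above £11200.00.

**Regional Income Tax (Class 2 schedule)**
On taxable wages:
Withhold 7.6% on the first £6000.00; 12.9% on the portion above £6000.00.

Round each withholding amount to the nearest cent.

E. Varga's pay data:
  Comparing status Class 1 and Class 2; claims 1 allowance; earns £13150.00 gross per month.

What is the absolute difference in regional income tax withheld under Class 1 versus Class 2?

Regional Income Tax (Class 1): taxable = £13150.00 − 1×£980.00 = £12170.00
  £828.80 + 11.51% × (£12170.00 − £11200.00) = £828.80 + 11.51% × £970.00 = £940.45
Regional Income Tax (Class 2): taxable = £13150.00 − 1×£980.00 = £12170.00
  £456.00 + 12.9% × (£12170.00 − £6000.00) = £456.00 + 12.9% × £6170.00 = £1251.93
Difference: |£940.45 − £1251.93| = £311.48 (higher under Class 2)

£311.48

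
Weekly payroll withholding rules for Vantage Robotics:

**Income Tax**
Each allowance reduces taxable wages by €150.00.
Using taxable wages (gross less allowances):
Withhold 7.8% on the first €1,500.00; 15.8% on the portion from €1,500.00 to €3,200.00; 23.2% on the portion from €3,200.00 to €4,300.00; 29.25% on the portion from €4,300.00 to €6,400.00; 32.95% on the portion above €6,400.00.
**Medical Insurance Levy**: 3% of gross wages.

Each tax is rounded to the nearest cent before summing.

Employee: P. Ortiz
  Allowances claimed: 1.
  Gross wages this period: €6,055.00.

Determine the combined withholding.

€1,291.91

Income Tax: taxable = €6,055.00 − 1×€150.00 = €5,905.00
  €640.80 + 29.25% × (€5,905.00 − €4,300.00) = €640.80 + 29.25% × €1,605.00 = €1,110.26
Medical Insurance Levy: 3% × €6,055.00 = €181.65
Total: €1,110.26 + €181.65 = €1,291.91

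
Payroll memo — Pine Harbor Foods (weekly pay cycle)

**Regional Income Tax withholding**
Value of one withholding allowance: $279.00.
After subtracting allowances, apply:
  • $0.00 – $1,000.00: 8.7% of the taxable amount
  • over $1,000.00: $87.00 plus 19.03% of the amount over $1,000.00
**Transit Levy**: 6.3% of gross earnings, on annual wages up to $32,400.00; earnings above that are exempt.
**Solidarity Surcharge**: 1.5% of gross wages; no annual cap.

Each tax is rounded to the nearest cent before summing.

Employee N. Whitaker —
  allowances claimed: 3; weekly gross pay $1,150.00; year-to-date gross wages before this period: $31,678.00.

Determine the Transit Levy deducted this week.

Transit Levy: cap $32,400.00 − YTD $31,678.00 = $722.00 subject; 6.3% × $722.00 = $45.49

$45.49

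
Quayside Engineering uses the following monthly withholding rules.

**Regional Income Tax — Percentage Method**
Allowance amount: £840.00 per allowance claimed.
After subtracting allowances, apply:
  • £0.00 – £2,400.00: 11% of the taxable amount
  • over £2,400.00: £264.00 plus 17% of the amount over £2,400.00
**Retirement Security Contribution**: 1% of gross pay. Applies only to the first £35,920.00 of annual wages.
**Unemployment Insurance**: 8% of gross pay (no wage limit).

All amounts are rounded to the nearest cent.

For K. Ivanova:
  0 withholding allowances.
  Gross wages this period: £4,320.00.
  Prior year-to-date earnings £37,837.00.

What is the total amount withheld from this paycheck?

Regional Income Tax: taxable = £4,320.00
  £264.00 + 17% × (£4,320.00 − £2,400.00) = £264.00 + 17% × £1,920.00 = £590.40
Retirement Security Contribution: YTD £37,837.00 ≥ cap £35,920.00 → £0.00
Unemployment Insurance: 8% × £4,320.00 = £345.60
Total: £590.40 + £0.00 + £345.60 = £936.00

£936.00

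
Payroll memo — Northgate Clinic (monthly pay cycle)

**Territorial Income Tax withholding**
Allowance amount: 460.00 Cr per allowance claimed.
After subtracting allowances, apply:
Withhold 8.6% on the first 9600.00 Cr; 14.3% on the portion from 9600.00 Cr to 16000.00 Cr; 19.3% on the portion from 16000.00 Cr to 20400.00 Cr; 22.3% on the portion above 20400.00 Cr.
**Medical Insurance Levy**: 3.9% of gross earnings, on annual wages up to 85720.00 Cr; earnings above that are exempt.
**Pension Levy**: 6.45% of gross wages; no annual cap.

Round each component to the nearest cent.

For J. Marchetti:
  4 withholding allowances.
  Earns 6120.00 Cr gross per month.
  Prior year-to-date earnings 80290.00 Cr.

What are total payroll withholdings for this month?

974.59 Cr

Territorial Income Tax: taxable = 6120.00 Cr − 4×460.00 Cr = 4280.00 Cr
  8.6% × 4280.00 Cr = 368.08 Cr
Medical Insurance Levy: cap 85720.00 Cr − YTD 80290.00 Cr = 5430.00 Cr subject; 3.9% × 5430.00 Cr = 211.77 Cr
Pension Levy: 6.45% × 6120.00 Cr = 394.74 Cr
Total: 368.08 Cr + 211.77 Cr + 394.74 Cr = 974.59 Cr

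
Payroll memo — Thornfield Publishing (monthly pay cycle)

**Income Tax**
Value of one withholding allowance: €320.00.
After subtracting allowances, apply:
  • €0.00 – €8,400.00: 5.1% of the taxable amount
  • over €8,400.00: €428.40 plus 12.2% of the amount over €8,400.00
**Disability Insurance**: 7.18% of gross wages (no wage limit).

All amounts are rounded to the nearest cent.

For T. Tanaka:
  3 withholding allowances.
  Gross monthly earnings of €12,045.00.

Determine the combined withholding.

Income Tax: taxable = €12,045.00 − 3×€320.00 = €11,085.00
  €428.40 + 12.2% × (€11,085.00 − €8,400.00) = €428.40 + 12.2% × €2,685.00 = €755.97
Disability Insurance: 7.18% × €12,045.00 = €864.83
Total: €755.97 + €864.83 = €1,620.80

€1,620.80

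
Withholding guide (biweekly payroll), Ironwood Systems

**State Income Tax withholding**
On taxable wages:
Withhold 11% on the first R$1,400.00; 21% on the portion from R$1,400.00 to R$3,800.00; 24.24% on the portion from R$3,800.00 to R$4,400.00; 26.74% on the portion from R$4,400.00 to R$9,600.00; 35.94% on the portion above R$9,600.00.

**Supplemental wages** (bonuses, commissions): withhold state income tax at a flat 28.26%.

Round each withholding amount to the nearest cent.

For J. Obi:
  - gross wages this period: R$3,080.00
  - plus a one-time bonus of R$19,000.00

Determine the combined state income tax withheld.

State Income Tax: taxable = R$3,080.00
  R$154.00 + 21% × (R$3,080.00 − R$1,400.00) = R$154.00 + 21% × R$1,680.00 = R$506.80
Supplemental (28.26% flat on bonus): 28.26% × R$19,000.00 = R$5,369.40
Total state income tax: R$506.80 + R$5,369.40 = R$5,876.20

R$5,876.20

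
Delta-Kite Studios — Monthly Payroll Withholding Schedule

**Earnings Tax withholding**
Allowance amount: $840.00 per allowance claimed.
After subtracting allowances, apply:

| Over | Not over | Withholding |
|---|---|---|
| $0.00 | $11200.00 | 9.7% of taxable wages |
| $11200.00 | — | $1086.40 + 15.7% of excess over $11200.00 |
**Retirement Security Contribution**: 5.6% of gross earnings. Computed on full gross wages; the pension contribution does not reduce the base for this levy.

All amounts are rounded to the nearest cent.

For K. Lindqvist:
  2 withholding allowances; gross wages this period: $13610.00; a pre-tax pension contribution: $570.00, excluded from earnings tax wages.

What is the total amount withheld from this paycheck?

Earnings Tax: taxable = $13610.00 − $570.00 − 2×$840.00 = $11360.00
  $1086.40 + 15.7% × ($11360.00 − $11200.00) = $1086.40 + 15.7% × $160.00 = $1111.52
Retirement Security Contribution: 5.6% × $13610.00 = $762.16
Total: $1111.52 + $762.16 = $1873.68

$1873.68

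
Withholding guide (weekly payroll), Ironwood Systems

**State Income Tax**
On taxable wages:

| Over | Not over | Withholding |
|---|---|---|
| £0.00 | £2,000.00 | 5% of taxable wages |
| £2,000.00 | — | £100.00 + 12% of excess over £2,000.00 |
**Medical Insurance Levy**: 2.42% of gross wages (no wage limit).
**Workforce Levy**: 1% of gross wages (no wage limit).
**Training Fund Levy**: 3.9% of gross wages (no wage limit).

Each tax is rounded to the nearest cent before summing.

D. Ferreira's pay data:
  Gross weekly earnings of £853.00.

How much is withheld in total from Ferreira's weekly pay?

£105.09

State Income Tax: taxable = £853.00
  5% × £853.00 = £42.65
Medical Insurance Levy: 2.42% × £853.00 = £20.64
Workforce Levy: 1% × £853.00 = £8.53
Training Fund Levy: 3.9% × £853.00 = £33.27
Total: £42.65 + £20.64 + £8.53 + £33.27 = £105.09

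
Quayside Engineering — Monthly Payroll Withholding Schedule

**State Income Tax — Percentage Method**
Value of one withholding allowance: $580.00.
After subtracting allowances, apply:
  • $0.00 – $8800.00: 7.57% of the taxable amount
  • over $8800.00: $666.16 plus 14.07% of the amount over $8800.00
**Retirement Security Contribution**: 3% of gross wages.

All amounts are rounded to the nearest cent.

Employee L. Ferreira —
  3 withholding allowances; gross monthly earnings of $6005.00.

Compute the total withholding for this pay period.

State Income Tax: taxable = $6005.00 − 3×$580.00 = $4265.00
  7.57% × $4265.00 = $322.86
Retirement Security Contribution: 3% × $6005.00 = $180.15
Total: $322.86 + $180.15 = $503.01

$503.01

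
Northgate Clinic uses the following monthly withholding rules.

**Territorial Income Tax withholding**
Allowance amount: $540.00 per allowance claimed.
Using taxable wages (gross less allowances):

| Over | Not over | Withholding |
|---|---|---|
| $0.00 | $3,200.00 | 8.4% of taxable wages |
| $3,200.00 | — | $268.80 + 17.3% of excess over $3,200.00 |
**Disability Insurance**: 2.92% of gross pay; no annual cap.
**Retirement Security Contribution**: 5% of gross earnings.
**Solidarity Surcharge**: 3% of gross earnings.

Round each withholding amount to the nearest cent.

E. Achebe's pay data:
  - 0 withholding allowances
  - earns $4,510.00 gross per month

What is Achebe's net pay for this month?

Territorial Income Tax: taxable = $4,510.00
  $268.80 + 17.3% × ($4,510.00 − $3,200.00) = $268.80 + 17.3% × $1,310.00 = $495.43
Disability Insurance: 2.92% × $4,510.00 = $131.69
Retirement Security Contribution: 5% × $4,510.00 = $225.50
Solidarity Surcharge: 3% × $4,510.00 = $135.30
Total withheld: $495.43 + $131.69 + $225.50 + $135.30 = $987.92
Net pay: $4,510.00 − $987.92 = $3,522.08

$3,522.08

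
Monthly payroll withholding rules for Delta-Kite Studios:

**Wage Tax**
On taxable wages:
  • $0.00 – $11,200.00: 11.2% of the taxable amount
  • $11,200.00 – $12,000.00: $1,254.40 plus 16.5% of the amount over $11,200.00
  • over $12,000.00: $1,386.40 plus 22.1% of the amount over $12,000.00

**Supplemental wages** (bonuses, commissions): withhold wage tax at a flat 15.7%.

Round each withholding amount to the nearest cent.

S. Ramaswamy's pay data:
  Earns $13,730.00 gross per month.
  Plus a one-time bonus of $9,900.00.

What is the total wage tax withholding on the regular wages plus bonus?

Wage Tax: taxable = $13,730.00
  $1,386.40 + 22.1% × ($13,730.00 − $12,000.00) = $1,386.40 + 22.1% × $1,730.00 = $1,768.73
Supplemental (15.7% flat on bonus): 15.7% × $9,900.00 = $1,554.30
Total wage tax: $1,768.73 + $1,554.30 = $3,323.03

$3,323.03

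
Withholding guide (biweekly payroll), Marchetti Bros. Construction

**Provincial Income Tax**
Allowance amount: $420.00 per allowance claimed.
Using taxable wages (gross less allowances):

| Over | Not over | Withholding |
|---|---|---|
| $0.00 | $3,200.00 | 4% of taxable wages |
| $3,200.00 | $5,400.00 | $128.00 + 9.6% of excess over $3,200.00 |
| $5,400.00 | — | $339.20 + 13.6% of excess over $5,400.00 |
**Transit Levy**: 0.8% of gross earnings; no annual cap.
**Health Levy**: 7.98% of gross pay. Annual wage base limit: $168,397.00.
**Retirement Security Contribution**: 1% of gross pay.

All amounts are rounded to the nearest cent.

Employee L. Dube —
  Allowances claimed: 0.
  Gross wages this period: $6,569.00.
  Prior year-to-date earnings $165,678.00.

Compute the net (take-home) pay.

Provincial Income Tax: taxable = $6,569.00
  $339.20 + 13.6% × ($6,569.00 − $5,400.00) = $339.20 + 13.6% × $1,169.00 = $498.18
Transit Levy: 0.8% × $6,569.00 = $52.55
Health Levy: cap $168,397.00 − YTD $165,678.00 = $2,719.00 subject; 7.98% × $2,719.00 = $216.98
Retirement Security Contribution: 1% × $6,569.00 = $65.69
Total withheld: $498.18 + $52.55 + $216.98 + $65.69 = $833.40
Net pay: $6,569.00 − $833.40 = $5,735.60

$5,735.60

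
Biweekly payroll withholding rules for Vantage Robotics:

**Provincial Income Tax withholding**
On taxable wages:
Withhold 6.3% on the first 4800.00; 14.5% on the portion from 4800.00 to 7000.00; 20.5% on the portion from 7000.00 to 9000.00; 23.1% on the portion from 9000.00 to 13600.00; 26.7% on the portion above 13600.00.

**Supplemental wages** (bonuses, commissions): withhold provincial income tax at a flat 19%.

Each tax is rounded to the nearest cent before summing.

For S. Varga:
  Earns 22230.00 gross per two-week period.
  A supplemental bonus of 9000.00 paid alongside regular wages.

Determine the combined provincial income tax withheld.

Provincial Income Tax: taxable = 22230.00
  2094.00 + 26.7% × (22230.00 − 13600.00) = 2094.00 + 26.7% × 8630.00 = 4398.21
Supplemental (19% flat on bonus): 19% × 9000.00 = 1710.00
Total provincial income tax: 4398.21 + 1710.00 = 6108.21

6108.21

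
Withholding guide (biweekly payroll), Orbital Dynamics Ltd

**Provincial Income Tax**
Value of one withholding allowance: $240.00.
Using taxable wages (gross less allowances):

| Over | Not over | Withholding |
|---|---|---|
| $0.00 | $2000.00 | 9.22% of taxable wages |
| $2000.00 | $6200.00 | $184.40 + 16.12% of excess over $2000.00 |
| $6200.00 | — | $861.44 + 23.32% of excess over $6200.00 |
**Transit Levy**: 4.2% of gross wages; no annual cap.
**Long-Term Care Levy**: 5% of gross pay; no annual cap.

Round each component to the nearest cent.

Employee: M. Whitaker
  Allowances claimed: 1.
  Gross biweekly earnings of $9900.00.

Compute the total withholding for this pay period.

Provincial Income Tax: taxable = $9900.00 − 1×$240.00 = $9660.00
  $861.44 + 23.32% × ($9660.00 − $6200.00) = $861.44 + 23.32% × $3460.00 = $1668.31
Transit Levy: 4.2% × $9900.00 = $415.80
Long-Term Care Levy: 5% × $9900.00 = $495.00
Total: $1668.31 + $415.80 + $495.00 = $2579.11

$2579.11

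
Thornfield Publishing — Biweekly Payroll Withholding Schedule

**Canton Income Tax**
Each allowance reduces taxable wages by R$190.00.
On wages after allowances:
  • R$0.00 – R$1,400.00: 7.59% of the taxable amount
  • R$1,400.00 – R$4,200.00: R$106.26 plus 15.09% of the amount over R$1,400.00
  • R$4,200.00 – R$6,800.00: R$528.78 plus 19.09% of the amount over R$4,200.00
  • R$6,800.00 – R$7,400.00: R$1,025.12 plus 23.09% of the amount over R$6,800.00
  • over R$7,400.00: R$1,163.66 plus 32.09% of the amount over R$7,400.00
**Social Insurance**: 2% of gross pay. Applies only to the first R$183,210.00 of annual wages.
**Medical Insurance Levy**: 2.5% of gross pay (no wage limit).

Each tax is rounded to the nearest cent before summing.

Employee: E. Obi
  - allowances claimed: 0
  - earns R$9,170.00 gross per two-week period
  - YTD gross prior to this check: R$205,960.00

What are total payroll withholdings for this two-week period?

Canton Income Tax: taxable = R$9,170.00
  R$1,163.66 + 32.09% × (R$9,170.00 − R$7,400.00) = R$1,163.66 + 32.09% × R$1,770.00 = R$1,731.65
Social Insurance: YTD R$205,960.00 ≥ cap R$183,210.00 → R$0.00
Medical Insurance Levy: 2.5% × R$9,170.00 = R$229.25
Total: R$1,731.65 + R$0.00 + R$229.25 = R$1,960.90

R$1,960.90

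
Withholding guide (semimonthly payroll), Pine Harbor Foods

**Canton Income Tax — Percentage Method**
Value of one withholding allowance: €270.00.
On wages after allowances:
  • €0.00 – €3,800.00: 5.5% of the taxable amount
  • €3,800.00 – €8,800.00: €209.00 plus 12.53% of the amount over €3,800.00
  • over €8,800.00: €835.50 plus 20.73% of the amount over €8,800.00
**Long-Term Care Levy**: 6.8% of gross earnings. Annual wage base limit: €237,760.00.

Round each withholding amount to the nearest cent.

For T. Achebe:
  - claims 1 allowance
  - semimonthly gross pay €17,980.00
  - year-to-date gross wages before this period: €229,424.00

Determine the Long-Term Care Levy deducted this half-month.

€566.85

Long-Term Care Levy: cap €237,760.00 − YTD €229,424.00 = €8,336.00 subject; 6.8% × €8,336.00 = €566.85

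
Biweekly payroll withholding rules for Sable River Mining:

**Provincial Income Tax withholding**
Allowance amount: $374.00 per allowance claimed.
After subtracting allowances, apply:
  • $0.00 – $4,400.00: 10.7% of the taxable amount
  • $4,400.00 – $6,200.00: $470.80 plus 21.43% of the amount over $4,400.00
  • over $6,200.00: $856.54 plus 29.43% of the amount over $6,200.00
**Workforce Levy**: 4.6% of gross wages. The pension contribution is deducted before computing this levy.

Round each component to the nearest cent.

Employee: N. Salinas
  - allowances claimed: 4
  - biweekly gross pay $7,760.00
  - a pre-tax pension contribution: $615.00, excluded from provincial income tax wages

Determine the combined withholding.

Provincial Income Tax: taxable = $7,760.00 − $615.00 − 4×$374.00 = $5,649.00
  $470.80 + 21.43% × ($5,649.00 − $4,400.00) = $470.80 + 21.43% × $1,249.00 = $738.46
Workforce Levy: 4.6% × $7,145.00 = $328.67
Total: $738.46 + $328.67 = $1,067.13

$1,067.13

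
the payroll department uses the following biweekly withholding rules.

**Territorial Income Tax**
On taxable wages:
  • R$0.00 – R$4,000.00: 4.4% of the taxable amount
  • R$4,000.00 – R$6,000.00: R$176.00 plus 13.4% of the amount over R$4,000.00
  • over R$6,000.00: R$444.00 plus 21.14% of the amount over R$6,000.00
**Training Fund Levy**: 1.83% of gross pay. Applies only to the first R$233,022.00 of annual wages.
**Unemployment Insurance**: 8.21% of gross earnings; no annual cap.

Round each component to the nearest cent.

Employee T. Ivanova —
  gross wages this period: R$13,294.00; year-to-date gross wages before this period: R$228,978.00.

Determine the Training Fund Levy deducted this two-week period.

R$74.01

Training Fund Levy: cap R$233,022.00 − YTD R$228,978.00 = R$4,044.00 subject; 1.83% × R$4,044.00 = R$74.01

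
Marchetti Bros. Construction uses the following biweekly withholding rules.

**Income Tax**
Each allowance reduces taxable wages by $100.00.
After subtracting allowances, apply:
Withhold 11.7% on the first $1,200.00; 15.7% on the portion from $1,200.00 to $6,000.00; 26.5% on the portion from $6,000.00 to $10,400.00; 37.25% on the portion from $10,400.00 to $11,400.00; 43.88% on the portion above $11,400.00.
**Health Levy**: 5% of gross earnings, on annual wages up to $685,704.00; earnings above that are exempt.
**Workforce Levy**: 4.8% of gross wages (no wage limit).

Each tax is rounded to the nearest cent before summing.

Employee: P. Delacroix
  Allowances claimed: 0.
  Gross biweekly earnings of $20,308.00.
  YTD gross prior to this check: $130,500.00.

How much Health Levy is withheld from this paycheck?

Health Levy: 5% × $20,308.00 = $1,015.40

$1,015.40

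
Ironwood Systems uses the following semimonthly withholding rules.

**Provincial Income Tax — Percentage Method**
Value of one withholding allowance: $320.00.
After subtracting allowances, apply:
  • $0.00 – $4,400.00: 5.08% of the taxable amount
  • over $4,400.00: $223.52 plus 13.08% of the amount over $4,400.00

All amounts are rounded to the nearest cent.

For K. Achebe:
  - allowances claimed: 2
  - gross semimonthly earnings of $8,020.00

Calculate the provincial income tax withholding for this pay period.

Provincial Income Tax: taxable = $8,020.00 − 2×$320.00 = $7,380.00
  $223.52 + 13.08% × ($7,380.00 − $4,400.00) = $223.52 + 13.08% × $2,980.00 = $613.30

$613.30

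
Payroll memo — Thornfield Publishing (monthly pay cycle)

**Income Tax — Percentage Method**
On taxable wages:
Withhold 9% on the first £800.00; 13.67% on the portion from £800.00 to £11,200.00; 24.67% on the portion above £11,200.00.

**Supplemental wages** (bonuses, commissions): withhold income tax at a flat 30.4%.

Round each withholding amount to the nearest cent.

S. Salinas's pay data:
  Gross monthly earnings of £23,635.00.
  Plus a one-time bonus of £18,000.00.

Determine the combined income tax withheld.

£10,033.39

Income Tax: taxable = £23,635.00
  £1,493.68 + 24.67% × (£23,635.00 − £11,200.00) = £1,493.68 + 24.67% × £12,435.00 = £4,561.39
Supplemental (30.4% flat on bonus): 30.4% × £18,000.00 = £5,472.00
Total income tax: £4,561.39 + £5,472.00 = £10,033.39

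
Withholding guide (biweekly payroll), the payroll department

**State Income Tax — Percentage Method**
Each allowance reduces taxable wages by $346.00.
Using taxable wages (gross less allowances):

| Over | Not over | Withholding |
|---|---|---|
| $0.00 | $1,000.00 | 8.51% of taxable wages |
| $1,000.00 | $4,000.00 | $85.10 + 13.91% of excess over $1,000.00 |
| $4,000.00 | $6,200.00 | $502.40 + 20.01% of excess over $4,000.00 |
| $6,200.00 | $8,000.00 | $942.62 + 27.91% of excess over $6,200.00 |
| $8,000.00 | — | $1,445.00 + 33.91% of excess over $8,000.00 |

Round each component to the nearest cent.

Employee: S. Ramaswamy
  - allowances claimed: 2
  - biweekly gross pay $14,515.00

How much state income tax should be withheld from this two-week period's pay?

State Income Tax: taxable = $14,515.00 − 2×$346.00 = $13,823.00
  $1,445.00 + 33.91% × ($13,823.00 − $8,000.00) = $1,445.00 + 33.91% × $5,823.00 = $3,419.58

$3,419.58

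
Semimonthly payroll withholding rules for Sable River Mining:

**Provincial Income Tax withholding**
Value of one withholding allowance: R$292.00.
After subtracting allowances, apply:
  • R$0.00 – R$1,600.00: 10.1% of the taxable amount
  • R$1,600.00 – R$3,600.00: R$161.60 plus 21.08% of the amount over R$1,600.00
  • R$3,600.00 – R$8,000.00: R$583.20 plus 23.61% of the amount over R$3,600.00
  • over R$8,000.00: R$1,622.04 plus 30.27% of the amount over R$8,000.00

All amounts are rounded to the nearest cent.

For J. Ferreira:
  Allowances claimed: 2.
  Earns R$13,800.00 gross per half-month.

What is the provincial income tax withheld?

R$3,200.92

Provincial Income Tax: taxable = R$13,800.00 − 2×R$292.00 = R$13,216.00
  R$1,622.04 + 30.27% × (R$13,216.00 − R$8,000.00) = R$1,622.04 + 30.27% × R$5,216.00 = R$3,200.92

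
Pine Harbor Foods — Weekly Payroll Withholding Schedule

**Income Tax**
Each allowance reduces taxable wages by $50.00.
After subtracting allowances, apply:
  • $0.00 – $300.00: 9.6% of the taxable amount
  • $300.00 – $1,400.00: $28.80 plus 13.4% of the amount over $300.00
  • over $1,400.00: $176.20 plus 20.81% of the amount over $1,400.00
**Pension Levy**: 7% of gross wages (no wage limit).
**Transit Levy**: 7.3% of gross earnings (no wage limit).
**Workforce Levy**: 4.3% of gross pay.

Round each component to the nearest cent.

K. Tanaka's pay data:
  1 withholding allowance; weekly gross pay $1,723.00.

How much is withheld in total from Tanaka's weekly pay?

$553.49

Income Tax: taxable = $1,723.00 − 1×$50.00 = $1,673.00
  $176.20 + 20.81% × ($1,673.00 − $1,400.00) = $176.20 + 20.81% × $273.00 = $233.01
Pension Levy: 7% × $1,723.00 = $120.61
Transit Levy: 7.3% × $1,723.00 = $125.78
Workforce Levy: 4.3% × $1,723.00 = $74.09
Total: $233.01 + $120.61 + $125.78 + $74.09 = $553.49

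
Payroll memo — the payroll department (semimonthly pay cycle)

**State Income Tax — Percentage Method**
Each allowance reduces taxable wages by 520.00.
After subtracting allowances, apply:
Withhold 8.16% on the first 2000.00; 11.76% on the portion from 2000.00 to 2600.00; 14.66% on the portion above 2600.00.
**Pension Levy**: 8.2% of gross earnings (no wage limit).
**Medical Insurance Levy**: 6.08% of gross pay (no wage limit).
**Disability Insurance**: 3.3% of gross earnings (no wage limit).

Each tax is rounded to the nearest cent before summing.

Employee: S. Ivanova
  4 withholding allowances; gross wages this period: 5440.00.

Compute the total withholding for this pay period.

1301.53

State Income Tax: taxable = 5440.00 − 4×520.00 = 3360.00
  233.76 + 14.66% × (3360.00 − 2600.00) = 233.76 + 14.66% × 760.00 = 345.18
Pension Levy: 8.2% × 5440.00 = 446.08
Medical Insurance Levy: 6.08% × 5440.00 = 330.75
Disability Insurance: 3.3% × 5440.00 = 179.52
Total: 345.18 + 446.08 + 330.75 + 179.52 = 1301.53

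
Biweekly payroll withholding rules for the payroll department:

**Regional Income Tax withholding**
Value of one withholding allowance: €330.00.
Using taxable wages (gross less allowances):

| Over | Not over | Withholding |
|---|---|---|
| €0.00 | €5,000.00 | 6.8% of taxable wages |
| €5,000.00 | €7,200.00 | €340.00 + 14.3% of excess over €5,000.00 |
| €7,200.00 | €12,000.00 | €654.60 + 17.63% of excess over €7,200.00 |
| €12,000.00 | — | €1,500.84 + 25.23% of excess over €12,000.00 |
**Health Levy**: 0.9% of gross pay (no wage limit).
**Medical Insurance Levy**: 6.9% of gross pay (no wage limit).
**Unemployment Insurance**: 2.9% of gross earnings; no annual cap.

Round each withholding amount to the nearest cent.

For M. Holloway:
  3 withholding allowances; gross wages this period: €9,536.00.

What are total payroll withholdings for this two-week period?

€1,912.24

Regional Income Tax: taxable = €9,536.00 − 3×€330.00 = €8,546.00
  €654.60 + 17.63% × (€8,546.00 − €7,200.00) = €654.60 + 17.63% × €1,346.00 = €891.90
Health Levy: 0.9% × €9,536.00 = €85.82
Medical Insurance Levy: 6.9% × €9,536.00 = €657.98
Unemployment Insurance: 2.9% × €9,536.00 = €276.54
Total: €891.90 + €85.82 + €657.98 + €276.54 = €1,912.24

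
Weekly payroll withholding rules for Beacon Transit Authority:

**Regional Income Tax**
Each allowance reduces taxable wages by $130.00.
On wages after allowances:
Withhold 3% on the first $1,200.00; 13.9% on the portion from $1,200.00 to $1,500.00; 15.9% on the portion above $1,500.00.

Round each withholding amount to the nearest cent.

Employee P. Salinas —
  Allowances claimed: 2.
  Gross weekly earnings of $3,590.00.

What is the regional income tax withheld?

$368.67

Regional Income Tax: taxable = $3,590.00 − 2×$130.00 = $3,330.00
  $77.70 + 15.9% × ($3,330.00 − $1,500.00) = $77.70 + 15.9% × $1,830.00 = $368.67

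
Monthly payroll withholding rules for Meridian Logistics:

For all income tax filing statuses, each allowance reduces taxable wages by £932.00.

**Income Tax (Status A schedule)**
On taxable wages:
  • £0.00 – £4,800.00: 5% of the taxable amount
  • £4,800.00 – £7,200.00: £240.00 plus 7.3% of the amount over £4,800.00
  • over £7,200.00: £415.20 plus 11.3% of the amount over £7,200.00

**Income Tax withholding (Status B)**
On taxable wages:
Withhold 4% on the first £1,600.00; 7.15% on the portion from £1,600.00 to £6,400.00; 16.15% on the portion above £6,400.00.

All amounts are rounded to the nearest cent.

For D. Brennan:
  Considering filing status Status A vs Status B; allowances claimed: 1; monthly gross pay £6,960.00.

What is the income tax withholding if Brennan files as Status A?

Income Tax (Status A): taxable = £6,960.00 − 1×£932.00 = £6,028.00
  £240.00 + 7.3% × (£6,028.00 − £4,800.00) = £240.00 + 7.3% × £1,228.00 = £329.64

£329.64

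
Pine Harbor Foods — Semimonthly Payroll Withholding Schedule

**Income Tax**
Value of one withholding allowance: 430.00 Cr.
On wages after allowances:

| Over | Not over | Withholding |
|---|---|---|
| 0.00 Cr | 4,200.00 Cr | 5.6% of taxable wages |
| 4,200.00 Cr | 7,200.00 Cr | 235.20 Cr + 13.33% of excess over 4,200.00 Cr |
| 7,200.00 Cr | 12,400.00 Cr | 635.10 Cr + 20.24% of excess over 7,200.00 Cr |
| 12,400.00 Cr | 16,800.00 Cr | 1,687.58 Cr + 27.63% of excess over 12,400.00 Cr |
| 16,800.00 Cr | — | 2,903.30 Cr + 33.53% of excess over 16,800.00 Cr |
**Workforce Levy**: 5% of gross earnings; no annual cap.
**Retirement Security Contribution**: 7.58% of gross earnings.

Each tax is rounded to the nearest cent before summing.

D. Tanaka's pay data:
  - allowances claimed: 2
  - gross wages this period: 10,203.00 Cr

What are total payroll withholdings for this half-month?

2,352.38 Cr

Income Tax: taxable = 10,203.00 Cr − 2×430.00 Cr = 9,343.00 Cr
  635.10 Cr + 20.24% × (9,343.00 Cr − 7,200.00 Cr) = 635.10 Cr + 20.24% × 2,143.00 Cr = 1,068.84 Cr
Workforce Levy: 5% × 10,203.00 Cr = 510.15 Cr
Retirement Security Contribution: 7.58% × 10,203.00 Cr = 773.39 Cr
Total: 1,068.84 Cr + 510.15 Cr + 773.39 Cr = 2,352.38 Cr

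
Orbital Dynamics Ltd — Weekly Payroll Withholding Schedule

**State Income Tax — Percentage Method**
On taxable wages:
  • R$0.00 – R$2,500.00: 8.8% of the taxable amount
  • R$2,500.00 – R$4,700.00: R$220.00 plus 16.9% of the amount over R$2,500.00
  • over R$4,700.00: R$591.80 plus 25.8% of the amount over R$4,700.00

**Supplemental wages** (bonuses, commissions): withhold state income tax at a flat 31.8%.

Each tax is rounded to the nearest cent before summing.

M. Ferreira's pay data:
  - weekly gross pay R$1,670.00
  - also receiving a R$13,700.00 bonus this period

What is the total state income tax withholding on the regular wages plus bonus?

State Income Tax: taxable = R$1,670.00
  8.8% × R$1,670.00 = R$146.96
Supplemental (31.8% flat on bonus): 31.8% × R$13,700.00 = R$4,356.60
Total state income tax: R$146.96 + R$4,356.60 = R$4,503.56

R$4,503.56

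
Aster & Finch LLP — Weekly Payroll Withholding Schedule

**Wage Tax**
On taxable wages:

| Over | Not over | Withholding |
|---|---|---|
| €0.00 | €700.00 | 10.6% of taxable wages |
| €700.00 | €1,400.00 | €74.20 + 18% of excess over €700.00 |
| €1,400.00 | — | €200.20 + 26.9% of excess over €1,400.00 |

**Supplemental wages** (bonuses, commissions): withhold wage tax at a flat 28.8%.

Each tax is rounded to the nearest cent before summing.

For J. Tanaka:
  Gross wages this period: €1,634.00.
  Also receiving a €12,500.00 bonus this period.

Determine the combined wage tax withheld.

€3,863.15

Wage Tax: taxable = €1,634.00
  €200.20 + 26.9% × (€1,634.00 − €1,400.00) = €200.20 + 26.9% × €234.00 = €263.15
Supplemental (28.8% flat on bonus): 28.8% × €12,500.00 = €3,600.00
Total wage tax: €263.15 + €3,600.00 = €3,863.15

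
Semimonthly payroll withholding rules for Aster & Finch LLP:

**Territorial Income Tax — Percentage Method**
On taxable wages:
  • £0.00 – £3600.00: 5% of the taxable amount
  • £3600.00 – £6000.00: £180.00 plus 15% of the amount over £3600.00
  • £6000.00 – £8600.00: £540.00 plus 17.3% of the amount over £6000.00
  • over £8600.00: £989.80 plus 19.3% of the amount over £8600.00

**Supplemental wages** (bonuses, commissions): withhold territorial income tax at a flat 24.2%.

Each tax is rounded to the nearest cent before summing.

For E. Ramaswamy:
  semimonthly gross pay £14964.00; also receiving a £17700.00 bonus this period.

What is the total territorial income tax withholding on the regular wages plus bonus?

Territorial Income Tax: taxable = £14964.00
  £989.80 + 19.3% × (£14964.00 − £8600.00) = £989.80 + 19.3% × £6364.00 = £2218.05
Supplemental (24.2% flat on bonus): 24.2% × £17700.00 = £4283.40
Total territorial income tax: £2218.05 + £4283.40 = £6501.45

£6501.45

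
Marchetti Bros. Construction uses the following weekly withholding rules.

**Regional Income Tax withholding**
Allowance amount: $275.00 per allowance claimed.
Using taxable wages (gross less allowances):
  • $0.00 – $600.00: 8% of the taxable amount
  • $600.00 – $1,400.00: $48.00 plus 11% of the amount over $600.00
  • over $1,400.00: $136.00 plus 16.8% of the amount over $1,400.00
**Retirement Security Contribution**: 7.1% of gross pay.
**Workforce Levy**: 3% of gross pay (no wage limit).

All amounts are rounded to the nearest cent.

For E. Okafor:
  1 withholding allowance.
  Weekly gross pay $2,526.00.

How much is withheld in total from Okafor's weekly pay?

$534.10

Regional Income Tax: taxable = $2,526.00 − 1×$275.00 = $2,251.00
  $136.00 + 16.8% × ($2,251.00 − $1,400.00) = $136.00 + 16.8% × $851.00 = $278.97
Retirement Security Contribution: 7.1% × $2,526.00 = $179.35
Workforce Levy: 3% × $2,526.00 = $75.78
Total: $278.97 + $179.35 + $75.78 = $534.10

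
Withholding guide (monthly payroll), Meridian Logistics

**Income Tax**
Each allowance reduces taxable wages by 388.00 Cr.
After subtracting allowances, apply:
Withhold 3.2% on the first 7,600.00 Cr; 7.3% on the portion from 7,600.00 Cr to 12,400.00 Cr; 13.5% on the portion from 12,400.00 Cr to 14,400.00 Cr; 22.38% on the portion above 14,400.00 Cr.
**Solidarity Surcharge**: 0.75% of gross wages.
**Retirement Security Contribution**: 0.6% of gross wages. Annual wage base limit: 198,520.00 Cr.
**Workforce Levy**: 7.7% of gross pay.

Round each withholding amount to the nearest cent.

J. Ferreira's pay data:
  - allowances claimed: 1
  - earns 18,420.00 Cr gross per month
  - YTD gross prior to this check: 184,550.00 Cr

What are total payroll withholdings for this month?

3,316.75 Cr

Income Tax: taxable = 18,420.00 Cr − 1×388.00 Cr = 18,032.00 Cr
  863.60 Cr + 22.38% × (18,032.00 Cr − 14,400.00 Cr) = 863.60 Cr + 22.38% × 3,632.00 Cr = 1,676.44 Cr
Solidarity Surcharge: 0.75% × 18,420.00 Cr = 138.15 Cr
Retirement Security Contribution: cap 198,520.00 Cr − YTD 184,550.00 Cr = 13,970.00 Cr subject; 0.6% × 13,970.00 Cr = 83.82 Cr
Workforce Levy: 7.7% × 18,420.00 Cr = 1,418.34 Cr
Total: 1,676.44 Cr + 138.15 Cr + 83.82 Cr + 1,418.34 Cr = 3,316.75 Cr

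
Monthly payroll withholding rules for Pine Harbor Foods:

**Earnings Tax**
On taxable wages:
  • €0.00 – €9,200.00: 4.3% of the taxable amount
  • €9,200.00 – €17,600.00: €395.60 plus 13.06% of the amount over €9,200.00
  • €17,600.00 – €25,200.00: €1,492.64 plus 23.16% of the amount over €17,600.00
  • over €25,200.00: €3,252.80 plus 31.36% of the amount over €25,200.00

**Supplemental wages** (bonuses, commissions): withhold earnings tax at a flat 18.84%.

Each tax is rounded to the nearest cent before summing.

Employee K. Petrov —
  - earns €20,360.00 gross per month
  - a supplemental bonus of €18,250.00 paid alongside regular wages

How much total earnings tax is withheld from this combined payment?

Earnings Tax: taxable = €20,360.00
  €1,492.64 + 23.16% × (€20,360.00 − €17,600.00) = €1,492.64 + 23.16% × €2,760.00 = €2,131.86
Supplemental (18.84% flat on bonus): 18.84% × €18,250.00 = €3,438.30
Total earnings tax: €2,131.86 + €3,438.30 = €5,570.16

€5,570.16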